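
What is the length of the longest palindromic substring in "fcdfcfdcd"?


Input: "fcdfcfdcd"
Checking substrings for palindromes:
  [1:8] "cdfcfdc" (len 7) => palindrome
  [2:7] "dfcfd" (len 5) => palindrome
  [3:6] "fcf" (len 3) => palindrome
  [6:9] "dcd" (len 3) => palindrome
Longest palindromic substring: "cdfcfdc" with length 7

7


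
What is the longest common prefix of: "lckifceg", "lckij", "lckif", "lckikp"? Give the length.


Words: lckifceg, lckij, lckif, lckikp
  Position 0: all 'l' => match
  Position 1: all 'c' => match
  Position 2: all 'k' => match
  Position 3: all 'i' => match
  Position 4: ('f', 'j', 'f', 'k') => mismatch, stop
LCP = "lcki" (length 4)

4


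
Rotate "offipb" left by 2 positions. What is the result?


Input: "offipb", rotate left by 2
First 2 characters: "of"
Remaining characters: "fipb"
Concatenate remaining + first: "fipb" + "of" = "fipbof"

fipbof


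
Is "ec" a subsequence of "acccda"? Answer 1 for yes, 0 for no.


Check if "ec" is a subsequence of "acccda"
Greedy scan:
  Position 0 ('a'): no match needed
  Position 1 ('c'): no match needed
  Position 2 ('c'): no match needed
  Position 3 ('c'): no match needed
  Position 4 ('d'): no match needed
  Position 5 ('a'): no match needed
Only matched 0/2 characters => not a subsequence

0


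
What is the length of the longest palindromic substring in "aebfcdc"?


Input: "aebfcdc"
Checking substrings for palindromes:
  [4:7] "cdc" (len 3) => palindrome
Longest palindromic substring: "cdc" with length 3

3


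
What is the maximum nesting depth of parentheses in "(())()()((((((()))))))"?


Input: "(())()()((((((()))))))"
Tracking depth:
  Position 0 '(': depth becomes 1
  Position 1 '(': depth becomes 2
  Position 2 ')': depth becomes 1
  Position 3 ')': depth becomes 0
  Position 4 '(': depth becomes 1
  Position 5 ')': depth becomes 0
  Position 6 '(': depth becomes 1
  Position 7 ')': depth becomes 0
  Position 8 '(': depth becomes 1
  Position 9 '(': depth becomes 2
  Position 10 '(': depth becomes 3
  Position 11 '(': depth becomes 4
  Position 12 '(': depth becomes 5
  Position 13 '(': depth becomes 6
  Position 14 '(': depth becomes 7
  Position 15 ')': depth becomes 6
  Position 16 ')': depth becomes 5
  Position 17 ')': depth becomes 4
  Position 18 ')': depth becomes 3
  Position 19 ')': depth becomes 2
  Position 20 ')': depth becomes 1
  Position 21 ')': depth becomes 0
Maximum depth reached: 7

7


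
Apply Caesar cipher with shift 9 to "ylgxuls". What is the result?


Caesar cipher: shift "ylgxuls" by 9
  'y' (pos 24) + 9 = pos 7 = 'h'
  'l' (pos 11) + 9 = pos 20 = 'u'
  'g' (pos 6) + 9 = pos 15 = 'p'
  'x' (pos 23) + 9 = pos 6 = 'g'
  'u' (pos 20) + 9 = pos 3 = 'd'
  'l' (pos 11) + 9 = pos 20 = 'u'
  's' (pos 18) + 9 = pos 1 = 'b'
Result: hupgdub

hupgdub


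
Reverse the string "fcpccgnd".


Input: fcpccgnd
Reading characters right to left:
  Position 7: 'd'
  Position 6: 'n'
  Position 5: 'g'
  Position 4: 'c'
  Position 3: 'c'
  Position 2: 'p'
  Position 1: 'c'
  Position 0: 'f'
Reversed: dngccpcf

dngccpcf


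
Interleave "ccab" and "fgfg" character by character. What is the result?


Interleaving "ccab" and "fgfg":
  Position 0: 'c' from first, 'f' from second => "cf"
  Position 1: 'c' from first, 'g' from second => "cg"
  Position 2: 'a' from first, 'f' from second => "af"
  Position 3: 'b' from first, 'g' from second => "bg"
Result: cfcgafbg

cfcgafbg


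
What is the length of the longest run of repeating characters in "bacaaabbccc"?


Input: "bacaaabbccc"
Scanning for longest run:
  Position 1 ('a'): new char, reset run to 1
  Position 2 ('c'): new char, reset run to 1
  Position 3 ('a'): new char, reset run to 1
  Position 4 ('a'): continues run of 'a', length=2
  Position 5 ('a'): continues run of 'a', length=3
  Position 6 ('b'): new char, reset run to 1
  Position 7 ('b'): continues run of 'b', length=2
  Position 8 ('c'): new char, reset run to 1
  Position 9 ('c'): continues run of 'c', length=2
  Position 10 ('c'): continues run of 'c', length=3
Longest run: 'a' with length 3

3


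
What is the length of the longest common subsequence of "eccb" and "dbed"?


LCS of "eccb" and "dbed"
DP table:
           d    b    e    d
      0    0    0    0    0
  e   0    0    0    1    1
  c   0    0    0    1    1
  c   0    0    0    1    1
  b   0    0    1    1    1
LCS length = dp[4][4] = 1

1


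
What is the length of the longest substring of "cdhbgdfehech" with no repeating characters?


Input: "cdhbgdfehech"
Sliding window (track last position of each char):
  Position 0 ('c'): window [0,0] length 1 -- new best
  Position 1 ('d'): window [0,1] length 2 -- new best
  Position 2 ('h'): window [0,2] length 3 -- new best
  Position 3 ('b'): window [0,3] length 4 -- new best
  Position 4 ('g'): window [0,4] length 5 -- new best
  Position 5 ('d'): repeat (last at 1), move window start to 2
  Position 5 ('d'): window [2,5] length 4
  Position 6 ('f'): window [2,6] length 5
  Position 7 ('e'): window [2,7] length 6 -- new best
  Position 8 ('h'): repeat (last at 2), move window start to 3
  Position 8 ('h'): window [3,8] length 6
  Position 9 ('e'): repeat (last at 7), move window start to 8
  Position 9 ('e'): window [8,9] length 2
  Position 10 ('c'): window [8,10] length 3
  Position 11 ('h'): repeat (last at 8), move window start to 9
  Position 11 ('h'): window [9,11] length 3
Longest substring with no repeats: "hbgdfe" with length 6

6


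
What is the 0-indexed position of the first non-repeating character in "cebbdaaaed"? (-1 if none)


Input: cebbdaaaed
Character frequencies:
  'a': 3
  'b': 2
  'c': 1
  'd': 2
  'e': 2
Scanning left to right for freq == 1:
  Position 0 ('c'): unique! => answer = 0

0


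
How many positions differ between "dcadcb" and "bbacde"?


Comparing "dcadcb" and "bbacde" position by position:
  Position 0: 'd' vs 'b' => DIFFER
  Position 1: 'c' vs 'b' => DIFFER
  Position 2: 'a' vs 'a' => same
  Position 3: 'd' vs 'c' => DIFFER
  Position 4: 'c' vs 'd' => DIFFER
  Position 5: 'b' vs 'e' => DIFFER
Positions that differ: 5

5


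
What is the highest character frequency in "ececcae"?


Input: ececcae
Character counts:
  'a': 1
  'c': 3
  'e': 3
Maximum frequency: 3

3


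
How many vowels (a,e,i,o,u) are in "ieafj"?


Input: ieafj
Checking each character:
  'i' at position 0: vowel (running total: 1)
  'e' at position 1: vowel (running total: 2)
  'a' at position 2: vowel (running total: 3)
  'f' at position 3: consonant
  'j' at position 4: consonant
Total vowels: 3

3


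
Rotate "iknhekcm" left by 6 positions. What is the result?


Input: "iknhekcm", rotate left by 6
First 6 characters: "iknhek"
Remaining characters: "cm"
Concatenate remaining + first: "cm" + "iknhek" = "cmiknhek"

cmiknhek


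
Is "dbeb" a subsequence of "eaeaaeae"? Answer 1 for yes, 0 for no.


Check if "dbeb" is a subsequence of "eaeaaeae"
Greedy scan:
  Position 0 ('e'): no match needed
  Position 1 ('a'): no match needed
  Position 2 ('e'): no match needed
  Position 3 ('a'): no match needed
  Position 4 ('a'): no match needed
  Position 5 ('e'): no match needed
  Position 6 ('a'): no match needed
  Position 7 ('e'): no match needed
Only matched 0/4 characters => not a subsequence

0


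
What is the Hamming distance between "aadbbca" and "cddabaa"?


Comparing "aadbbca" and "cddabaa" position by position:
  Position 0: 'a' vs 'c' => differ
  Position 1: 'a' vs 'd' => differ
  Position 2: 'd' vs 'd' => same
  Position 3: 'b' vs 'a' => differ
  Position 4: 'b' vs 'b' => same
  Position 5: 'c' vs 'a' => differ
  Position 6: 'a' vs 'a' => same
Total differences (Hamming distance): 4

4


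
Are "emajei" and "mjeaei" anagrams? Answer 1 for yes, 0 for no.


Strings: "emajei", "mjeaei"
Sorted first:  aeeijm
Sorted second: aeeijm
Sorted forms match => anagrams

1


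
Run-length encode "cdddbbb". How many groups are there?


Input: cdddbbb
Scanning for consecutive runs:
  Group 1: 'c' x 1 (positions 0-0)
  Group 2: 'd' x 3 (positions 1-3)
  Group 3: 'b' x 3 (positions 4-6)
Total groups: 3

3


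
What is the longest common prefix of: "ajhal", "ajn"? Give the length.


Words: ajhal, ajn
  Position 0: all 'a' => match
  Position 1: all 'j' => match
  Position 2: ('h', 'n') => mismatch, stop
LCP = "aj" (length 2)

2


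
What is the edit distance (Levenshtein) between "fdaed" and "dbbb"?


Computing edit distance: "fdaed" -> "dbbb"
DP table:
           d    b    b    b
      0    1    2    3    4
  f   1    1    2    3    4
  d   2    1    2    3    4
  a   3    2    2    3    4
  e   4    3    3    3    4
  d   5    4    4    4    4
Edit distance = dp[5][4] = 4

4


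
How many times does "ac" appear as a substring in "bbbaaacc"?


Searching for "ac" in "bbbaaacc"
Scanning each position:
  Position 0: "bb" => no
  Position 1: "bb" => no
  Position 2: "ba" => no
  Position 3: "aa" => no
  Position 4: "aa" => no
  Position 5: "ac" => MATCH
  Position 6: "cc" => no
Total occurrences: 1

1


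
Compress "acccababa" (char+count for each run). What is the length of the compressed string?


Input: acccababa
Runs:
  'a' x 1 => "a1"
  'c' x 3 => "c3"
  'a' x 1 => "a1"
  'b' x 1 => "b1"
  'a' x 1 => "a1"
  'b' x 1 => "b1"
  'a' x 1 => "a1"
Compressed: "a1c3a1b1a1b1a1"
Compressed length: 14

14


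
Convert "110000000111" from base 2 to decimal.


Input: "110000000111" in base 2
Positional expansion:
  Digit '1' (value 1) x 2^11 = 2048
  Digit '1' (value 1) x 2^10 = 1024
  Digit '0' (value 0) x 2^9 = 0
  Digit '0' (value 0) x 2^8 = 0
  Digit '0' (value 0) x 2^7 = 0
  Digit '0' (value 0) x 2^6 = 0
  Digit '0' (value 0) x 2^5 = 0
  Digit '0' (value 0) x 2^4 = 0
  Digit '0' (value 0) x 2^3 = 0
  Digit '1' (value 1) x 2^2 = 4
  Digit '1' (value 1) x 2^1 = 2
  Digit '1' (value 1) x 2^0 = 1
Sum = 3079

3079


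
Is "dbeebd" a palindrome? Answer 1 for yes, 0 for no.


Input: dbeebd
Reversed: dbeebd
  Compare pos 0 ('d') with pos 5 ('d'): match
  Compare pos 1 ('b') with pos 4 ('b'): match
  Compare pos 2 ('e') with pos 3 ('e'): match
Result: palindrome

1


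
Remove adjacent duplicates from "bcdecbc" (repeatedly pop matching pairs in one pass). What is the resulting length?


Input: bcdecbc
Stack-based adjacent duplicate removal:
  Read 'b': push. Stack: b
  Read 'c': push. Stack: bc
  Read 'd': push. Stack: bcd
  Read 'e': push. Stack: bcde
  Read 'c': push. Stack: bcdec
  Read 'b': push. Stack: bcdecb
  Read 'c': push. Stack: bcdecbc
Final stack: "bcdecbc" (length 7)

7


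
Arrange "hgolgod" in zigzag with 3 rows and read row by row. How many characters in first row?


Zigzag "hgolgod" into 3 rows:
Placing characters:
  'h' => row 0
  'g' => row 1
  'o' => row 2
  'l' => row 1
  'g' => row 0
  'o' => row 1
  'd' => row 2
Rows:
  Row 0: "hg"
  Row 1: "glo"
  Row 2: "od"
First row length: 2

2


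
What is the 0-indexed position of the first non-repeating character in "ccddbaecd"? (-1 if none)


Input: ccddbaecd
Character frequencies:
  'a': 1
  'b': 1
  'c': 3
  'd': 3
  'e': 1
Scanning left to right for freq == 1:
  Position 0 ('c'): freq=3, skip
  Position 1 ('c'): freq=3, skip
  Position 2 ('d'): freq=3, skip
  Position 3 ('d'): freq=3, skip
  Position 4 ('b'): unique! => answer = 4

4


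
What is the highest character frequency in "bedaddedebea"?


Input: bedaddedebea
Character counts:
  'a': 2
  'b': 2
  'd': 4
  'e': 4
Maximum frequency: 4

4


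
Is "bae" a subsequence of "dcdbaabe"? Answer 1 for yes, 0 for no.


Check if "bae" is a subsequence of "dcdbaabe"
Greedy scan:
  Position 0 ('d'): no match needed
  Position 1 ('c'): no match needed
  Position 2 ('d'): no match needed
  Position 3 ('b'): matches sub[0] = 'b'
  Position 4 ('a'): matches sub[1] = 'a'
  Position 5 ('a'): no match needed
  Position 6 ('b'): no match needed
  Position 7 ('e'): matches sub[2] = 'e'
All 3 characters matched => is a subsequence

1


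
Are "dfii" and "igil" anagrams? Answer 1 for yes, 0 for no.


Strings: "dfii", "igil"
Sorted first:  dfii
Sorted second: giil
Differ at position 0: 'd' vs 'g' => not anagrams

0


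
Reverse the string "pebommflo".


Input: pebommflo
Reading characters right to left:
  Position 8: 'o'
  Position 7: 'l'
  Position 6: 'f'
  Position 5: 'm'
  Position 4: 'm'
  Position 3: 'o'
  Position 2: 'b'
  Position 1: 'e'
  Position 0: 'p'
Reversed: olfmmobep

olfmmobep


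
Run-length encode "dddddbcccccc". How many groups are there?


Input: dddddbcccccc
Scanning for consecutive runs:
  Group 1: 'd' x 5 (positions 0-4)
  Group 2: 'b' x 1 (positions 5-5)
  Group 3: 'c' x 6 (positions 6-11)
Total groups: 3

3


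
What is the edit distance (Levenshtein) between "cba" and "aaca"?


Computing edit distance: "cba" -> "aaca"
DP table:
           a    a    c    a
      0    1    2    3    4
  c   1    1    2    2    3
  b   2    2    2    3    3
  a   3    2    2    3    3
Edit distance = dp[3][4] = 3

3


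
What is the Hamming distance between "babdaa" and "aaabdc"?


Comparing "babdaa" and "aaabdc" position by position:
  Position 0: 'b' vs 'a' => differ
  Position 1: 'a' vs 'a' => same
  Position 2: 'b' vs 'a' => differ
  Position 3: 'd' vs 'b' => differ
  Position 4: 'a' vs 'd' => differ
  Position 5: 'a' vs 'c' => differ
Total differences (Hamming distance): 5

5


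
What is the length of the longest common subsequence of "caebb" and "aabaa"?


LCS of "caebb" and "aabaa"
DP table:
           a    a    b    a    a
      0    0    0    0    0    0
  c   0    0    0    0    0    0
  a   0    1    1    1    1    1
  e   0    1    1    1    1    1
  b   0    1    1    2    2    2
  b   0    1    1    2    2    2
LCS length = dp[5][5] = 2

2


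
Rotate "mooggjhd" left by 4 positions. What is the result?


Input: "mooggjhd", rotate left by 4
First 4 characters: "moog"
Remaining characters: "gjhd"
Concatenate remaining + first: "gjhd" + "moog" = "gjhdmoog"

gjhdmoog


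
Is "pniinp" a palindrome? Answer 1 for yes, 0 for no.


Input: pniinp
Reversed: pniinp
  Compare pos 0 ('p') with pos 5 ('p'): match
  Compare pos 1 ('n') with pos 4 ('n'): match
  Compare pos 2 ('i') with pos 3 ('i'): match
Result: palindrome

1


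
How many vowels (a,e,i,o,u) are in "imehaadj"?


Input: imehaadj
Checking each character:
  'i' at position 0: vowel (running total: 1)
  'm' at position 1: consonant
  'e' at position 2: vowel (running total: 2)
  'h' at position 3: consonant
  'a' at position 4: vowel (running total: 3)
  'a' at position 5: vowel (running total: 4)
  'd' at position 6: consonant
  'j' at position 7: consonant
Total vowels: 4

4


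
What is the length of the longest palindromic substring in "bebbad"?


Input: "bebbad"
Checking substrings for palindromes:
  [0:3] "beb" (len 3) => palindrome
  [2:4] "bb" (len 2) => palindrome
Longest palindromic substring: "beb" with length 3

3


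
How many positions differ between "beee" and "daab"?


Comparing "beee" and "daab" position by position:
  Position 0: 'b' vs 'd' => DIFFER
  Position 1: 'e' vs 'a' => DIFFER
  Position 2: 'e' vs 'a' => DIFFER
  Position 3: 'e' vs 'b' => DIFFER
Positions that differ: 4

4


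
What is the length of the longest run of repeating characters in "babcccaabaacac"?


Input: "babcccaabaacac"
Scanning for longest run:
  Position 1 ('a'): new char, reset run to 1
  Position 2 ('b'): new char, reset run to 1
  Position 3 ('c'): new char, reset run to 1
  Position 4 ('c'): continues run of 'c', length=2
  Position 5 ('c'): continues run of 'c', length=3
  Position 6 ('a'): new char, reset run to 1
  Position 7 ('a'): continues run of 'a', length=2
  Position 8 ('b'): new char, reset run to 1
  Position 9 ('a'): new char, reset run to 1
  Position 10 ('a'): continues run of 'a', length=2
  Position 11 ('c'): new char, reset run to 1
  Position 12 ('a'): new char, reset run to 1
  Position 13 ('c'): new char, reset run to 1
Longest run: 'c' with length 3

3


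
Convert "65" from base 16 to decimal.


Input: "65" in base 16
Positional expansion:
  Digit '6' (value 6) x 16^1 = 96
  Digit '5' (value 5) x 16^0 = 5
Sum = 101

101


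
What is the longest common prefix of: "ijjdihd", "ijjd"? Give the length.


Words: ijjdihd, ijjd
  Position 0: all 'i' => match
  Position 1: all 'j' => match
  Position 2: all 'j' => match
  Position 3: all 'd' => match
LCP = "ijjd" (length 4)

4


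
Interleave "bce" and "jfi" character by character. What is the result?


Interleaving "bce" and "jfi":
  Position 0: 'b' from first, 'j' from second => "bj"
  Position 1: 'c' from first, 'f' from second => "cf"
  Position 2: 'e' from first, 'i' from second => "ei"
Result: bjcfei

bjcfei


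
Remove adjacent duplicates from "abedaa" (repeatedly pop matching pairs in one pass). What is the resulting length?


Input: abedaa
Stack-based adjacent duplicate removal:
  Read 'a': push. Stack: a
  Read 'b': push. Stack: ab
  Read 'e': push. Stack: abe
  Read 'd': push. Stack: abed
  Read 'a': push. Stack: abeda
  Read 'a': matches stack top 'a' => pop. Stack: abed
Final stack: "abed" (length 4)

4


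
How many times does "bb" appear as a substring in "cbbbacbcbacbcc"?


Searching for "bb" in "cbbbacbcbacbcc"
Scanning each position:
  Position 0: "cb" => no
  Position 1: "bb" => MATCH
  Position 2: "bb" => MATCH
  Position 3: "ba" => no
  Position 4: "ac" => no
  Position 5: "cb" => no
  Position 6: "bc" => no
  Position 7: "cb" => no
  Position 8: "ba" => no
  Position 9: "ac" => no
  Position 10: "cb" => no
  Position 11: "bc" => no
  Position 12: "cc" => no
Total occurrences: 2

2


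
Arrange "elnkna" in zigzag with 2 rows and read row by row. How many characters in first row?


Zigzag "elnkna" into 2 rows:
Placing characters:
  'e' => row 0
  'l' => row 1
  'n' => row 0
  'k' => row 1
  'n' => row 0
  'a' => row 1
Rows:
  Row 0: "enn"
  Row 1: "lka"
First row length: 3

3


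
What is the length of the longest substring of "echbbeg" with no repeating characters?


Input: "echbbeg"
Sliding window (track last position of each char):
  Position 0 ('e'): window [0,0] length 1 -- new best
  Position 1 ('c'): window [0,1] length 2 -- new best
  Position 2 ('h'): window [0,2] length 3 -- new best
  Position 3 ('b'): window [0,3] length 4 -- new best
  Position 4 ('b'): repeat (last at 3), move window start to 4
  Position 4 ('b'): window [4,4] length 1
  Position 5 ('e'): window [4,5] length 2
  Position 6 ('g'): window [4,6] length 3
Longest substring with no repeats: "echb" with length 4

4


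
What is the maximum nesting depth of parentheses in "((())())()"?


Input: "((())())()"
Tracking depth:
  Position 0 '(': depth becomes 1
  Position 1 '(': depth becomes 2
  Position 2 '(': depth becomes 3
  Position 3 ')': depth becomes 2
  Position 4 ')': depth becomes 1
  Position 5 '(': depth becomes 2
  Position 6 ')': depth becomes 1
  Position 7 ')': depth becomes 0
  Position 8 '(': depth becomes 1
  Position 9 ')': depth becomes 0
Maximum depth reached: 3

3


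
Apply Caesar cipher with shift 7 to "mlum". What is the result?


Caesar cipher: shift "mlum" by 7
  'm' (pos 12) + 7 = pos 19 = 't'
  'l' (pos 11) + 7 = pos 18 = 's'
  'u' (pos 20) + 7 = pos 1 = 'b'
  'm' (pos 12) + 7 = pos 19 = 't'
Result: tsbt

tsbt


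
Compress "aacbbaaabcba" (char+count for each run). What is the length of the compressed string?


Input: aacbbaaabcba
Runs:
  'a' x 2 => "a2"
  'c' x 1 => "c1"
  'b' x 2 => "b2"
  'a' x 3 => "a3"
  'b' x 1 => "b1"
  'c' x 1 => "c1"
  'b' x 1 => "b1"
  'a' x 1 => "a1"
Compressed: "a2c1b2a3b1c1b1a1"
Compressed length: 16

16


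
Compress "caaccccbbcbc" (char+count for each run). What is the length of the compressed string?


Input: caaccccbbcbc
Runs:
  'c' x 1 => "c1"
  'a' x 2 => "a2"
  'c' x 4 => "c4"
  'b' x 2 => "b2"
  'c' x 1 => "c1"
  'b' x 1 => "b1"
  'c' x 1 => "c1"
Compressed: "c1a2c4b2c1b1c1"
Compressed length: 14

14


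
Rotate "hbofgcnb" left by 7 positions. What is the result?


Input: "hbofgcnb", rotate left by 7
First 7 characters: "hbofgcn"
Remaining characters: "b"
Concatenate remaining + first: "b" + "hbofgcn" = "bhbofgcn"

bhbofgcn


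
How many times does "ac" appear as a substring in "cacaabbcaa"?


Searching for "ac" in "cacaabbcaa"
Scanning each position:
  Position 0: "ca" => no
  Position 1: "ac" => MATCH
  Position 2: "ca" => no
  Position 3: "aa" => no
  Position 4: "ab" => no
  Position 5: "bb" => no
  Position 6: "bc" => no
  Position 7: "ca" => no
  Position 8: "aa" => no
Total occurrences: 1

1


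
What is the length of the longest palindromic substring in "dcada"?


Input: "dcada"
Checking substrings for palindromes:
  [2:5] "ada" (len 3) => palindrome
Longest palindromic substring: "ada" with length 3

3


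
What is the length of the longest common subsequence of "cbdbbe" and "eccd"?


LCS of "cbdbbe" and "eccd"
DP table:
           e    c    c    d
      0    0    0    0    0
  c   0    0    1    1    1
  b   0    0    1    1    1
  d   0    0    1    1    2
  b   0    0    1    1    2
  b   0    0    1    1    2
  e   0    1    1    1    2
LCS length = dp[6][4] = 2

2


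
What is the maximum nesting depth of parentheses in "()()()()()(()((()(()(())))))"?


Input: "()()()()()(()((()(()(())))))"
Tracking depth:
  Position 0 '(': depth becomes 1
  Position 1 ')': depth becomes 0
  Position 2 '(': depth becomes 1
  Position 3 ')': depth becomes 0
  Position 4 '(': depth becomes 1
  Position 5 ')': depth becomes 0
  Position 6 '(': depth becomes 1
  Position 7 ')': depth becomes 0
  Position 8 '(': depth becomes 1
  Position 9 ')': depth becomes 0
  Position 10 '(': depth becomes 1
  Position 11 '(': depth becomes 2
  Position 12 ')': depth becomes 1
  Position 13 '(': depth becomes 2
  Position 14 '(': depth becomes 3
  Position 15 '(': depth becomes 4
  Position 16 ')': depth becomes 3
  Position 17 '(': depth becomes 4
  Position 18 '(': depth becomes 5
  Position 19 ')': depth becomes 4
  Position 20 '(': depth becomes 5
  Position 21 '(': depth becomes 6
  Position 22 ')': depth becomes 5
  Position 23 ')': depth becomes 4
  Position 24 ')': depth becomes 3
  Position 25 ')': depth becomes 2
  Position 26 ')': depth becomes 1
  Position 27 ')': depth becomes 0
Maximum depth reached: 6

6


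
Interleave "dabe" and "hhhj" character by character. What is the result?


Interleaving "dabe" and "hhhj":
  Position 0: 'd' from first, 'h' from second => "dh"
  Position 1: 'a' from first, 'h' from second => "ah"
  Position 2: 'b' from first, 'h' from second => "bh"
  Position 3: 'e' from first, 'j' from second => "ej"
Result: dhahbhej

dhahbhej


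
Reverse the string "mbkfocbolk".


Input: mbkfocbolk
Reading characters right to left:
  Position 9: 'k'
  Position 8: 'l'
  Position 7: 'o'
  Position 6: 'b'
  Position 5: 'c'
  Position 4: 'o'
  Position 3: 'f'
  Position 2: 'k'
  Position 1: 'b'
  Position 0: 'm'
Reversed: klobcofkbm

klobcofkbm


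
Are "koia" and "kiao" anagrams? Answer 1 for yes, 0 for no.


Strings: "koia", "kiao"
Sorted first:  aiko
Sorted second: aiko
Sorted forms match => anagrams

1


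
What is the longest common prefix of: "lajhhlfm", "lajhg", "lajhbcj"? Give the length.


Words: lajhhlfm, lajhg, lajhbcj
  Position 0: all 'l' => match
  Position 1: all 'a' => match
  Position 2: all 'j' => match
  Position 3: all 'h' => match
  Position 4: ('h', 'g', 'b') => mismatch, stop
LCP = "lajh" (length 4)

4


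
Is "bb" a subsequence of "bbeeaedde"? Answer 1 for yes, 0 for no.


Check if "bb" is a subsequence of "bbeeaedde"
Greedy scan:
  Position 0 ('b'): matches sub[0] = 'b'
  Position 1 ('b'): matches sub[1] = 'b'
  Position 2 ('e'): no match needed
  Position 3 ('e'): no match needed
  Position 4 ('a'): no match needed
  Position 5 ('e'): no match needed
  Position 6 ('d'): no match needed
  Position 7 ('d'): no match needed
  Position 8 ('e'): no match needed
All 2 characters matched => is a subsequence

1


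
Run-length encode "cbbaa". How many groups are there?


Input: cbbaa
Scanning for consecutive runs:
  Group 1: 'c' x 1 (positions 0-0)
  Group 2: 'b' x 2 (positions 1-2)
  Group 3: 'a' x 2 (positions 3-4)
Total groups: 3

3


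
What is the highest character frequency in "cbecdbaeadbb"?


Input: cbecdbaeadbb
Character counts:
  'a': 2
  'b': 4
  'c': 2
  'd': 2
  'e': 2
Maximum frequency: 4

4


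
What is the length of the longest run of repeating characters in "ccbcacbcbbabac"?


Input: "ccbcacbcbbabac"
Scanning for longest run:
  Position 1 ('c'): continues run of 'c', length=2
  Position 2 ('b'): new char, reset run to 1
  Position 3 ('c'): new char, reset run to 1
  Position 4 ('a'): new char, reset run to 1
  Position 5 ('c'): new char, reset run to 1
  Position 6 ('b'): new char, reset run to 1
  Position 7 ('c'): new char, reset run to 1
  Position 8 ('b'): new char, reset run to 1
  Position 9 ('b'): continues run of 'b', length=2
  Position 10 ('a'): new char, reset run to 1
  Position 11 ('b'): new char, reset run to 1
  Position 12 ('a'): new char, reset run to 1
  Position 13 ('c'): new char, reset run to 1
Longest run: 'c' with length 2

2


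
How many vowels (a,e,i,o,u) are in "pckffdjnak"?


Input: pckffdjnak
Checking each character:
  'p' at position 0: consonant
  'c' at position 1: consonant
  'k' at position 2: consonant
  'f' at position 3: consonant
  'f' at position 4: consonant
  'd' at position 5: consonant
  'j' at position 6: consonant
  'n' at position 7: consonant
  'a' at position 8: vowel (running total: 1)
  'k' at position 9: consonant
Total vowels: 1

1


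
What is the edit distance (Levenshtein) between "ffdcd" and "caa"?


Computing edit distance: "ffdcd" -> "caa"
DP table:
           c    a    a
      0    1    2    3
  f   1    1    2    3
  f   2    2    2    3
  d   3    3    3    3
  c   4    3    4    4
  d   5    4    4    5
Edit distance = dp[5][3] = 5

5


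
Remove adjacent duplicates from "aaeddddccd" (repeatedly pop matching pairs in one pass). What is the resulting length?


Input: aaeddddccd
Stack-based adjacent duplicate removal:
  Read 'a': push. Stack: a
  Read 'a': matches stack top 'a' => pop. Stack: (empty)
  Read 'e': push. Stack: e
  Read 'd': push. Stack: ed
  Read 'd': matches stack top 'd' => pop. Stack: e
  Read 'd': push. Stack: ed
  Read 'd': matches stack top 'd' => pop. Stack: e
  Read 'c': push. Stack: ec
  Read 'c': matches stack top 'c' => pop. Stack: e
  Read 'd': push. Stack: ed
Final stack: "ed" (length 2)

2


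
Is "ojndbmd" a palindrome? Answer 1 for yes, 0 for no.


Input: ojndbmd
Reversed: dmbdnjo
  Compare pos 0 ('o') with pos 6 ('d'): MISMATCH
  Compare pos 1 ('j') with pos 5 ('m'): MISMATCH
  Compare pos 2 ('n') with pos 4 ('b'): MISMATCH
Result: not a palindrome

0


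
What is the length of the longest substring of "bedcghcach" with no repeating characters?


Input: "bedcghcach"
Sliding window (track last position of each char):
  Position 0 ('b'): window [0,0] length 1 -- new best
  Position 1 ('e'): window [0,1] length 2 -- new best
  Position 2 ('d'): window [0,2] length 3 -- new best
  Position 3 ('c'): window [0,3] length 4 -- new best
  Position 4 ('g'): window [0,4] length 5 -- new best
  Position 5 ('h'): window [0,5] length 6 -- new best
  Position 6 ('c'): repeat (last at 3), move window start to 4
  Position 6 ('c'): window [4,6] length 3
  Position 7 ('a'): window [4,7] length 4
  Position 8 ('c'): repeat (last at 6), move window start to 7
  Position 8 ('c'): window [7,8] length 2
  Position 9 ('h'): window [7,9] length 3
Longest substring with no repeats: "bedcgh" with length 6

6


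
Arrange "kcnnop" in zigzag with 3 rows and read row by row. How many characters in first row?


Zigzag "kcnnop" into 3 rows:
Placing characters:
  'k' => row 0
  'c' => row 1
  'n' => row 2
  'n' => row 1
  'o' => row 0
  'p' => row 1
Rows:
  Row 0: "ko"
  Row 1: "cnp"
  Row 2: "n"
First row length: 2

2


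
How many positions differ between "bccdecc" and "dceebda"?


Comparing "bccdecc" and "dceebda" position by position:
  Position 0: 'b' vs 'd' => DIFFER
  Position 1: 'c' vs 'c' => same
  Position 2: 'c' vs 'e' => DIFFER
  Position 3: 'd' vs 'e' => DIFFER
  Position 4: 'e' vs 'b' => DIFFER
  Position 5: 'c' vs 'd' => DIFFER
  Position 6: 'c' vs 'a' => DIFFER
Positions that differ: 6

6


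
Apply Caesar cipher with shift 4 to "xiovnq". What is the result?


Caesar cipher: shift "xiovnq" by 4
  'x' (pos 23) + 4 = pos 1 = 'b'
  'i' (pos 8) + 4 = pos 12 = 'm'
  'o' (pos 14) + 4 = pos 18 = 's'
  'v' (pos 21) + 4 = pos 25 = 'z'
  'n' (pos 13) + 4 = pos 17 = 'r'
  'q' (pos 16) + 4 = pos 20 = 'u'
Result: bmszru

bmszru


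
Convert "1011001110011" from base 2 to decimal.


Input: "1011001110011" in base 2
Positional expansion:
  Digit '1' (value 1) x 2^12 = 4096
  Digit '0' (value 0) x 2^11 = 0
  Digit '1' (value 1) x 2^10 = 1024
  Digit '1' (value 1) x 2^9 = 512
  Digit '0' (value 0) x 2^8 = 0
  Digit '0' (value 0) x 2^7 = 0
  Digit '1' (value 1) x 2^6 = 64
  Digit '1' (value 1) x 2^5 = 32
  Digit '1' (value 1) x 2^4 = 16
  Digit '0' (value 0) x 2^3 = 0
  Digit '0' (value 0) x 2^2 = 0
  Digit '1' (value 1) x 2^1 = 2
  Digit '1' (value 1) x 2^0 = 1
Sum = 5747

5747


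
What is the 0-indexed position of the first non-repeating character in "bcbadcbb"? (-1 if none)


Input: bcbadcbb
Character frequencies:
  'a': 1
  'b': 4
  'c': 2
  'd': 1
Scanning left to right for freq == 1:
  Position 0 ('b'): freq=4, skip
  Position 1 ('c'): freq=2, skip
  Position 2 ('b'): freq=4, skip
  Position 3 ('a'): unique! => answer = 3

3


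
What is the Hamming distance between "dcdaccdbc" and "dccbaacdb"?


Comparing "dcdaccdbc" and "dccbaacdb" position by position:
  Position 0: 'd' vs 'd' => same
  Position 1: 'c' vs 'c' => same
  Position 2: 'd' vs 'c' => differ
  Position 3: 'a' vs 'b' => differ
  Position 4: 'c' vs 'a' => differ
  Position 5: 'c' vs 'a' => differ
  Position 6: 'd' vs 'c' => differ
  Position 7: 'b' vs 'd' => differ
  Position 8: 'c' vs 'b' => differ
Total differences (Hamming distance): 7

7


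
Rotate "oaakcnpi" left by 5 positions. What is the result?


Input: "oaakcnpi", rotate left by 5
First 5 characters: "oaakc"
Remaining characters: "npi"
Concatenate remaining + first: "npi" + "oaakc" = "npioaakc"

npioaakc


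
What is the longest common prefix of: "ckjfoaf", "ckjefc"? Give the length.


Words: ckjfoaf, ckjefc
  Position 0: all 'c' => match
  Position 1: all 'k' => match
  Position 2: all 'j' => match
  Position 3: ('f', 'e') => mismatch, stop
LCP = "ckj" (length 3)

3


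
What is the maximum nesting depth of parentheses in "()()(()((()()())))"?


Input: "()()(()((()()())))"
Tracking depth:
  Position 0 '(': depth becomes 1
  Position 1 ')': depth becomes 0
  Position 2 '(': depth becomes 1
  Position 3 ')': depth becomes 0
  Position 4 '(': depth becomes 1
  Position 5 '(': depth becomes 2
  Position 6 ')': depth becomes 1
  Position 7 '(': depth becomes 2
  Position 8 '(': depth becomes 3
  Position 9 '(': depth becomes 4
  Position 10 ')': depth becomes 3
  Position 11 '(': depth becomes 4
  Position 12 ')': depth becomes 3
  Position 13 '(': depth becomes 4
  Position 14 ')': depth becomes 3
  Position 15 ')': depth becomes 2
  Position 16 ')': depth becomes 1
  Position 17 ')': depth becomes 0
Maximum depth reached: 4

4


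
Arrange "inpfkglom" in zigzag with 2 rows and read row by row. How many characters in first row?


Zigzag "inpfkglom" into 2 rows:
Placing characters:
  'i' => row 0
  'n' => row 1
  'p' => row 0
  'f' => row 1
  'k' => row 0
  'g' => row 1
  'l' => row 0
  'o' => row 1
  'm' => row 0
Rows:
  Row 0: "ipklm"
  Row 1: "nfgo"
First row length: 5

5


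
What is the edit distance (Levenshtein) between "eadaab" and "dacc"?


Computing edit distance: "eadaab" -> "dacc"
DP table:
           d    a    c    c
      0    1    2    3    4
  e   1    1    2    3    4
  a   2    2    1    2    3
  d   3    2    2    2    3
  a   4    3    2    3    3
  a   5    4    3    3    4
  b   6    5    4    4    4
Edit distance = dp[6][4] = 4

4


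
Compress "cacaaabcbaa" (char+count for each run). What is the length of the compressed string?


Input: cacaaabcbaa
Runs:
  'c' x 1 => "c1"
  'a' x 1 => "a1"
  'c' x 1 => "c1"
  'a' x 3 => "a3"
  'b' x 1 => "b1"
  'c' x 1 => "c1"
  'b' x 1 => "b1"
  'a' x 2 => "a2"
Compressed: "c1a1c1a3b1c1b1a2"
Compressed length: 16

16


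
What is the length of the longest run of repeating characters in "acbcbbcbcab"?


Input: "acbcbbcbcab"
Scanning for longest run:
  Position 1 ('c'): new char, reset run to 1
  Position 2 ('b'): new char, reset run to 1
  Position 3 ('c'): new char, reset run to 1
  Position 4 ('b'): new char, reset run to 1
  Position 5 ('b'): continues run of 'b', length=2
  Position 6 ('c'): new char, reset run to 1
  Position 7 ('b'): new char, reset run to 1
  Position 8 ('c'): new char, reset run to 1
  Position 9 ('a'): new char, reset run to 1
  Position 10 ('b'): new char, reset run to 1
Longest run: 'b' with length 2

2


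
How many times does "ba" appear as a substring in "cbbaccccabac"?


Searching for "ba" in "cbbaccccabac"
Scanning each position:
  Position 0: "cb" => no
  Position 1: "bb" => no
  Position 2: "ba" => MATCH
  Position 3: "ac" => no
  Position 4: "cc" => no
  Position 5: "cc" => no
  Position 6: "cc" => no
  Position 7: "ca" => no
  Position 8: "ab" => no
  Position 9: "ba" => MATCH
  Position 10: "ac" => no
Total occurrences: 2

2


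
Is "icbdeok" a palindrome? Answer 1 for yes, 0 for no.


Input: icbdeok
Reversed: koedbci
  Compare pos 0 ('i') with pos 6 ('k'): MISMATCH
  Compare pos 1 ('c') with pos 5 ('o'): MISMATCH
  Compare pos 2 ('b') with pos 4 ('e'): MISMATCH
Result: not a palindrome

0


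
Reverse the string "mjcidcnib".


Input: mjcidcnib
Reading characters right to left:
  Position 8: 'b'
  Position 7: 'i'
  Position 6: 'n'
  Position 5: 'c'
  Position 4: 'd'
  Position 3: 'i'
  Position 2: 'c'
  Position 1: 'j'
  Position 0: 'm'
Reversed: bincdicjm

bincdicjm


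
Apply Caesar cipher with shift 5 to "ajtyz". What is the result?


Caesar cipher: shift "ajtyz" by 5
  'a' (pos 0) + 5 = pos 5 = 'f'
  'j' (pos 9) + 5 = pos 14 = 'o'
  't' (pos 19) + 5 = pos 24 = 'y'
  'y' (pos 24) + 5 = pos 3 = 'd'
  'z' (pos 25) + 5 = pos 4 = 'e'
Result: foyde

foyde


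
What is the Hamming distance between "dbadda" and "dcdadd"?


Comparing "dbadda" and "dcdadd" position by position:
  Position 0: 'd' vs 'd' => same
  Position 1: 'b' vs 'c' => differ
  Position 2: 'a' vs 'd' => differ
  Position 3: 'd' vs 'a' => differ
  Position 4: 'd' vs 'd' => same
  Position 5: 'a' vs 'd' => differ
Total differences (Hamming distance): 4

4


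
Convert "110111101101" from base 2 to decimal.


Input: "110111101101" in base 2
Positional expansion:
  Digit '1' (value 1) x 2^11 = 2048
  Digit '1' (value 1) x 2^10 = 1024
  Digit '0' (value 0) x 2^9 = 0
  Digit '1' (value 1) x 2^8 = 256
  Digit '1' (value 1) x 2^7 = 128
  Digit '1' (value 1) x 2^6 = 64
  Digit '1' (value 1) x 2^5 = 32
  Digit '0' (value 0) x 2^4 = 0
  Digit '1' (value 1) x 2^3 = 8
  Digit '1' (value 1) x 2^2 = 4
  Digit '0' (value 0) x 2^1 = 0
  Digit '1' (value 1) x 2^0 = 1
Sum = 3565

3565


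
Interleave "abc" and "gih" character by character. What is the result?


Interleaving "abc" and "gih":
  Position 0: 'a' from first, 'g' from second => "ag"
  Position 1: 'b' from first, 'i' from second => "bi"
  Position 2: 'c' from first, 'h' from second => "ch"
Result: agbich

agbich


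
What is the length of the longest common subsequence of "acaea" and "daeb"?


LCS of "acaea" and "daeb"
DP table:
           d    a    e    b
      0    0    0    0    0
  a   0    0    1    1    1
  c   0    0    1    1    1
  a   0    0    1    1    1
  e   0    0    1    2    2
  a   0    0    1    2    2
LCS length = dp[5][4] = 2

2


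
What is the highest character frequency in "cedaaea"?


Input: cedaaea
Character counts:
  'a': 3
  'c': 1
  'd': 1
  'e': 2
Maximum frequency: 3

3


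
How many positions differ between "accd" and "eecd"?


Comparing "accd" and "eecd" position by position:
  Position 0: 'a' vs 'e' => DIFFER
  Position 1: 'c' vs 'e' => DIFFER
  Position 2: 'c' vs 'c' => same
  Position 3: 'd' vs 'd' => same
Positions that differ: 2

2


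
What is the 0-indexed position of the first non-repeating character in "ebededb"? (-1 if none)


Input: ebededb
Character frequencies:
  'b': 2
  'd': 2
  'e': 3
Scanning left to right for freq == 1:
  Position 0 ('e'): freq=3, skip
  Position 1 ('b'): freq=2, skip
  Position 2 ('e'): freq=3, skip
  Position 3 ('d'): freq=2, skip
  Position 4 ('e'): freq=3, skip
  Position 5 ('d'): freq=2, skip
  Position 6 ('b'): freq=2, skip
  No unique character found => answer = -1

-1


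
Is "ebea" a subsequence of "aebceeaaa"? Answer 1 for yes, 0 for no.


Check if "ebea" is a subsequence of "aebceeaaa"
Greedy scan:
  Position 0 ('a'): no match needed
  Position 1 ('e'): matches sub[0] = 'e'
  Position 2 ('b'): matches sub[1] = 'b'
  Position 3 ('c'): no match needed
  Position 4 ('e'): matches sub[2] = 'e'
  Position 5 ('e'): no match needed
  Position 6 ('a'): matches sub[3] = 'a'
  Position 7 ('a'): no match needed
  Position 8 ('a'): no match needed
All 4 characters matched => is a subsequence

1


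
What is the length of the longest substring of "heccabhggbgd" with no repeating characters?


Input: "heccabhggbgd"
Sliding window (track last position of each char):
  Position 0 ('h'): window [0,0] length 1 -- new best
  Position 1 ('e'): window [0,1] length 2 -- new best
  Position 2 ('c'): window [0,2] length 3 -- new best
  Position 3 ('c'): repeat (last at 2), move window start to 3
  Position 3 ('c'): window [3,3] length 1
  Position 4 ('a'): window [3,4] length 2
  Position 5 ('b'): window [3,5] length 3
  Position 6 ('h'): window [3,6] length 4 -- new best
  Position 7 ('g'): window [3,7] length 5 -- new best
  Position 8 ('g'): repeat (last at 7), move window start to 8
  Position 8 ('g'): window [8,8] length 1
  Position 9 ('b'): window [8,9] length 2
  Position 10 ('g'): repeat (last at 8), move window start to 9
  Position 10 ('g'): window [9,10] length 2
  Position 11 ('d'): window [9,11] length 3
Longest substring with no repeats: "cabhg" with length 5

5


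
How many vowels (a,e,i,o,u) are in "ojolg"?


Input: ojolg
Checking each character:
  'o' at position 0: vowel (running total: 1)
  'j' at position 1: consonant
  'o' at position 2: vowel (running total: 2)
  'l' at position 3: consonant
  'g' at position 4: consonant
Total vowels: 2

2


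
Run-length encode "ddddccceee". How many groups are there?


Input: ddddccceee
Scanning for consecutive runs:
  Group 1: 'd' x 4 (positions 0-3)
  Group 2: 'c' x 3 (positions 4-6)
  Group 3: 'e' x 3 (positions 7-9)
Total groups: 3

3


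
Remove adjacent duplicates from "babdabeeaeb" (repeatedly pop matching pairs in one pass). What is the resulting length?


Input: babdabeeaeb
Stack-based adjacent duplicate removal:
  Read 'b': push. Stack: b
  Read 'a': push. Stack: ba
  Read 'b': push. Stack: bab
  Read 'd': push. Stack: babd
  Read 'a': push. Stack: babda
  Read 'b': push. Stack: babdab
  Read 'e': push. Stack: babdabe
  Read 'e': matches stack top 'e' => pop. Stack: babdab
  Read 'a': push. Stack: babdaba
  Read 'e': push. Stack: babdabae
  Read 'b': push. Stack: babdabaeb
Final stack: "babdabaeb" (length 9)

9


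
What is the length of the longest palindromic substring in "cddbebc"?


Input: "cddbebc"
Checking substrings for palindromes:
  [3:6] "beb" (len 3) => palindrome
  [1:3] "dd" (len 2) => palindrome
Longest palindromic substring: "beb" with length 3

3


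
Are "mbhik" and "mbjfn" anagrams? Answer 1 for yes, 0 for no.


Strings: "mbhik", "mbjfn"
Sorted first:  bhikm
Sorted second: bfjmn
Differ at position 1: 'h' vs 'f' => not anagrams

0
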